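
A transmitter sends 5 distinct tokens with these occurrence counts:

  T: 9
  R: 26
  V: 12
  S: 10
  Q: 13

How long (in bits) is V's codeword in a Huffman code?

Huffman merges, smallest pair first:
T(9) + S(10) → 19
V(12) + Q(13) → 25
19 + 25 → 44
R(26) + 44 → 70
V sits 3 levels below the root, so its codeword is 3 bits.

3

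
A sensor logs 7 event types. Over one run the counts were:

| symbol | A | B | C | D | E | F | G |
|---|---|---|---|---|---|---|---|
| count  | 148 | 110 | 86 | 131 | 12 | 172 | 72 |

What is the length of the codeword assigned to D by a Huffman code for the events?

3

Huffman merges, smallest pair first:
merge E(12) and G(72): 84
merge 84 and C(86): 170
merge B(110) and D(131): 241
merge A(148) and 170: 318
merge F(172) and 241: 413
merge 318 and 413: 731
The subtree containing D is merged 3 times, so code length = 3.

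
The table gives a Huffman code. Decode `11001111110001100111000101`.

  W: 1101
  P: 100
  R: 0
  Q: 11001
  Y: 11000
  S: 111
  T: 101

QSYQYT

Read left to right; each codeword is recognised as soon as it completes (prefix code):
  11001→Q | 111→S | 11000→Y | 11001→Q | 11000→Y | 101→T
Decoded message: QSYQYT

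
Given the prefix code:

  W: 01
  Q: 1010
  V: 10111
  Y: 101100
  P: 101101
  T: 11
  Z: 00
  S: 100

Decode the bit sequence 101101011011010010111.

PWPZV

Read left to right; each codeword is recognised as soon as it completes (prefix code):
  101101→P | 01→W | 101101→P | 00→Z | 10111→V
Decoded message: PWPZV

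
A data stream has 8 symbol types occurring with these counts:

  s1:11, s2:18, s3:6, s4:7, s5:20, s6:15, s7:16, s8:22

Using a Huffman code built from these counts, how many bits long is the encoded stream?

336

Build the Huffman tree bottom-up:
s3(6) + s4(7) → 13
s1(11) + 13 → 24
s6(15) + s7(16) → 31
s2(18) + s5(20) → 38
s8(22) + 24 → 46
31 + 38 → 69
46 + 69 → 115
Total encoded bits = sum of merged weights = 13 + 24 + 31 + 38 + 46 + 69 + 115 = 336.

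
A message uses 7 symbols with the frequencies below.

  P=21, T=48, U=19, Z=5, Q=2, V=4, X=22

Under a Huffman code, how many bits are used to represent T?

1

Repeatedly merge the two smallest:
combine Q(2), V(4) → 6
combine Z(5), 6 → 11
combine 11, U(19) → 30
combine P(21), X(22) → 43
combine 30, 43 → 73
combine T(48), 73 → 121
T sits one level below the root: a 1-bit codeword.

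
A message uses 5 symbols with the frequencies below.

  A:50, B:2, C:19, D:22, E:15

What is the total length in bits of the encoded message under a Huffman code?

219

Greedily combine the two least-frequent nodes:
B(2) + E(15) → 17
17 + C(19) → 36
D(22) + 36 → 58
A(50) + 58 → 108
The encoded length is the sum of every internal node's weight: 17 + 36 + 58 + 108 = 219 bits.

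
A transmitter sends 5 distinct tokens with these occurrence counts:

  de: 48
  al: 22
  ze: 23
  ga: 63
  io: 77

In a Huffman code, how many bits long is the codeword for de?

Build the tree from the bottom:
merge al(22) and ze(23): 45
merge 45 and de(48): 93
merge ga(63) and io(77): 140
merge 93 and 140: 233
The subtree containing de is merged 2 times, so code length = 2.

2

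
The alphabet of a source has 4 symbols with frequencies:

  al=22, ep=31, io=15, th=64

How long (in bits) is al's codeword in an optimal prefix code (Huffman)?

3

Build the tree from the bottom:
io(15) + al(22) → 37
ep(31) + 37 → 68
th(64) + 68 → 132
The subtree containing al is merged 3 times, so code length = 3.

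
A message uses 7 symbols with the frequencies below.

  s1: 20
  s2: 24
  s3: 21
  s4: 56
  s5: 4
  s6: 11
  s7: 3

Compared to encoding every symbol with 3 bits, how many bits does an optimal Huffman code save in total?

Fixed-length: 3 bits × 139 symbols = 417 bits.
Huffman merges:
s7(3) + s5(4) → 7
7 + s6(11) → 18
18 + s1(20) → 38
s3(21) + s2(24) → 45
38 + 45 → 83
s4(56) + 83 → 139
Huffman total = 7 + 18 + 38 + 45 + 83 + 139 = 330 bits.
Saving = 417 − 330 = 87 bits.

87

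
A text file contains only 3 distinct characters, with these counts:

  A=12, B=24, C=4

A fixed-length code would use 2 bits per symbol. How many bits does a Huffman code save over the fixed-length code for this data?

Fixed-length: 2 bits × 40 symbols = 80 bits.
Huffman merges:
combine C(4), A(12) → 16
combine 16, B(24) → 40
Huffman total = 16 + 40 = 56 bits.
Saving = 80 − 56 = 24 bits.

24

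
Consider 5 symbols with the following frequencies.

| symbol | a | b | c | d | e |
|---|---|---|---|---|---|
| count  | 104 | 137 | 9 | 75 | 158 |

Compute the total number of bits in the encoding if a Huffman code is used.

Build the Huffman tree bottom-up:
c(9) + d(75) → 84
84 + a(104) → 188
b(137) + e(158) → 295
188 + 295 → 483
The encoded length is the sum of every internal node's weight: 84 + 188 + 295 + 483 = 1050 bits.

1050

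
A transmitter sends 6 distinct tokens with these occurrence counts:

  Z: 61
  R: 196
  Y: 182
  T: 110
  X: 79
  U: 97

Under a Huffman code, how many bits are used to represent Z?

Repeatedly merge the two smallest:
merge Z(61) and X(79): 140
merge U(97) and T(110): 207
merge 140 and Y(182): 322
merge R(196) and 207: 403
merge 322 and 403: 725
The subtree containing Z is merged 3 times, so code length = 3.

3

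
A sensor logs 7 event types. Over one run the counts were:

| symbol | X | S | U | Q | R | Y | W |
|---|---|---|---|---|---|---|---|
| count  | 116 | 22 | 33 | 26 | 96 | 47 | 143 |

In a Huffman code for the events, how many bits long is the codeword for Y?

4

Huffman merges, smallest pair first:
combine S(22), Q(26) → 48
combine U(33), Y(47) → 80
combine 48, 80 → 128
combine R(96), X(116) → 212
combine 128, W(143) → 271
combine 212, 271 → 483
Y sits 4 levels below the root, so its codeword is 4 bits.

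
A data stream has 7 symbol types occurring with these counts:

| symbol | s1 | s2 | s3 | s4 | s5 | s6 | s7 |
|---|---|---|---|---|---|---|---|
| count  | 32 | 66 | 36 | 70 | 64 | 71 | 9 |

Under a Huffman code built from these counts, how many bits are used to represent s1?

Build the tree from the bottom:
s7(9) + s1(32) → 41
s3(36) + 41 → 77
s5(64) + s2(66) → 130
s4(70) + s6(71) → 141
77 + 130 → 207
141 + 207 → 348
The subtree containing s1 is merged 4 times, so code length = 4.

4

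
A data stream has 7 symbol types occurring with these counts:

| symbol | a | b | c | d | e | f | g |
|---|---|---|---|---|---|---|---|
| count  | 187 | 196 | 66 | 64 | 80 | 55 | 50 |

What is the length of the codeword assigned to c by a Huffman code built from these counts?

Repeatedly merge the two smallest:
g(50) + f(55) → 105
d(64) + c(66) → 130
e(80) + 105 → 185
130 + 185 → 315
a(187) + b(196) → 383
315 + 383 → 698
c sits 3 levels below the root, so its codeword is 3 bits.

3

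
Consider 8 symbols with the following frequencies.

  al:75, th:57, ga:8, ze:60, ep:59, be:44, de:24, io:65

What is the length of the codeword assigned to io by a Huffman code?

3

Repeatedly merge the two smallest:
merge ga(8) and de(24): 32
merge 32 and be(44): 76
merge th(57) and ep(59): 116
merge ze(60) and io(65): 125
merge al(75) and 76: 151
merge 116 and 125: 241
merge 151 and 241: 392
io's leaf is at depth 3, giving a 3-bit codeword.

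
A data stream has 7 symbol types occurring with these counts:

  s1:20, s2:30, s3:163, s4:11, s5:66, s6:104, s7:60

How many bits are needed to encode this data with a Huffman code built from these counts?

1121

Greedily combine the two least-frequent nodes:
merge s4(11) and s1(20): 31
merge s2(30) and 31: 61
merge s7(60) and 61: 121
merge s5(66) and s6(104): 170
merge 121 and s3(163): 284
merge 170 and 284: 454
Each symbol's bit-cost is frequency × depth; summing gives 1121 bits (equivalently 31 + 61 + 121 + 170 + 284 + 454).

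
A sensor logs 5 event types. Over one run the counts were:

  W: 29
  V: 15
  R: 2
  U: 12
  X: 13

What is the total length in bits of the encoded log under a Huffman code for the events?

Greedily combine the two least-frequent nodes:
merge R(2) and U(12): 14
merge X(13) and 14: 27
merge V(15) and 27: 42
merge W(29) and 42: 71
Each symbol's bit-cost is frequency × depth; summing gives 154 bits (equivalently 14 + 27 + 42 + 71).

154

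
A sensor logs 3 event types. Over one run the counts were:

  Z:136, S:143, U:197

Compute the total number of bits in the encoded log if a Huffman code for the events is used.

755

Build the Huffman tree bottom-up:
Z(136) + S(143) → 279
U(197) + 279 → 476
Each symbol's bit-cost is frequency × depth; summing gives 755 bits (equivalently 279 + 476).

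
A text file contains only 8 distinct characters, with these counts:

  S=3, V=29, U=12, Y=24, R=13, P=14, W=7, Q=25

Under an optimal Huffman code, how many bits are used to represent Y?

Build the tree from the bottom:
combine S(3), W(7) → 10
combine 10, U(12) → 22
combine R(13), P(14) → 27
combine 22, Y(24) → 46
combine Q(25), 27 → 52
combine V(29), 46 → 75
combine 52, 75 → 127
Y's leaf is at depth 3, giving a 3-bit codeword.

3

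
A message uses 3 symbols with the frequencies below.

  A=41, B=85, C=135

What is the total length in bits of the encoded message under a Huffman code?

Greedily combine the two least-frequent nodes:
A(41) + B(85) → 126
126 + C(135) → 261
Each symbol's bit-cost is frequency × depth; summing gives 387 bits (equivalently 126 + 261).

387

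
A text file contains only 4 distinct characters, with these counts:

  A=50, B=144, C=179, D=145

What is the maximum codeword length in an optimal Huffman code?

2

Merge the two lowest-weight nodes at each step:
A(50) + B(144) → 194
D(145) + C(179) → 324
194 + 324 → 518
The rarest symbols sit at the bottom; the longest codeword is 2 bits.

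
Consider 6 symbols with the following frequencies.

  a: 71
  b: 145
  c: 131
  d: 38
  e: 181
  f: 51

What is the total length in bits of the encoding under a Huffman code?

Merge the two smallest weights repeatedly:
d(38) + f(51) → 89
a(71) + 89 → 160
c(131) + b(145) → 276
160 + e(181) → 341
276 + 341 → 617
Total encoded bits = sum of merged weights = 89 + 160 + 276 + 341 + 617 = 1483.

1483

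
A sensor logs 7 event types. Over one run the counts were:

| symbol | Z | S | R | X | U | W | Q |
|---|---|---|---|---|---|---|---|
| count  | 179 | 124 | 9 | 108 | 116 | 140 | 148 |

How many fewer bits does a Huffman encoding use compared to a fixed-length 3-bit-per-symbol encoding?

Fixed-length: 3 bits × 824 symbols = 2472 bits.
Huffman merges:
combine R(9), X(108) → 117
combine U(116), 117 → 233
combine S(124), W(140) → 264
combine Q(148), Z(179) → 327
combine 233, 264 → 497
combine 327, 497 → 824
Huffman total = 117 + 233 + 264 + 327 + 497 + 824 = 2262 bits.
Saving = 2472 − 2262 = 210 bits.

210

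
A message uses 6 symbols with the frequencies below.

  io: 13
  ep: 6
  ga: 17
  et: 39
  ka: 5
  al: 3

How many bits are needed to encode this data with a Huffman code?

176

Build the Huffman tree bottom-up:
al(3) + ka(5) → 8
ep(6) + 8 → 14
io(13) + 14 → 27
ga(17) + 27 → 44
et(39) + 44 → 83
Each symbol's bit-cost is frequency × depth; summing gives 176 bits (equivalently 8 + 14 + 27 + 44 + 83).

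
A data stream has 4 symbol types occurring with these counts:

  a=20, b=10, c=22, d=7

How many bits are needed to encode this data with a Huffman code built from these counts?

Build the Huffman tree bottom-up:
combine d(7), b(10) → 17
combine 17, a(20) → 37
combine c(22), 37 → 59
Each symbol's bit-cost is frequency × depth; summing gives 113 bits (equivalently 17 + 37 + 59).

113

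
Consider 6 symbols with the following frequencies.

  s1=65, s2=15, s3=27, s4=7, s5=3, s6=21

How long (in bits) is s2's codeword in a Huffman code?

Repeatedly merge the two smallest:
merge s5(3) and s4(7): 10
merge 10 and s2(15): 25
merge s6(21) and 25: 46
merge s3(27) and 46: 73
merge s1(65) and 73: 138
The subtree containing s2 is merged 4 times, so code length = 4.

4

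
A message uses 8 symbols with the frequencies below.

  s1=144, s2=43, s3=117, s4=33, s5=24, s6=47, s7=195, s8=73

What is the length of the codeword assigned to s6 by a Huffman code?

4

Build the tree from the bottom:
s5(24) + s4(33) → 57
s2(43) + s6(47) → 90
57 + s8(73) → 130
90 + s3(117) → 207
130 + s1(144) → 274
s7(195) + 207 → 402
274 + 402 → 676
s6's leaf is at depth 4, giving a 4-bit codeword.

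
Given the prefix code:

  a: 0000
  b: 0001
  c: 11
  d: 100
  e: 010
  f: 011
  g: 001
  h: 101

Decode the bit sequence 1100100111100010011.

Read left to right; each codeword is recognised as soon as it completes (prefix code):
  11→c | 001→g | 001→g | 11→c | 100→d | 010→e | 011→f
Decoded message: cggcdef

cggcdef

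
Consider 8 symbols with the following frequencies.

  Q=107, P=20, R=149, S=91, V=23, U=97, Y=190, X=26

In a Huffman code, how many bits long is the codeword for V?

5

Huffman merges, smallest pair first:
P(20) + V(23) → 43
X(26) + 43 → 69
69 + S(91) → 160
U(97) + Q(107) → 204
R(149) + 160 → 309
Y(190) + 204 → 394
309 + 394 → 703
The subtree containing V is merged 5 times, so code length = 5.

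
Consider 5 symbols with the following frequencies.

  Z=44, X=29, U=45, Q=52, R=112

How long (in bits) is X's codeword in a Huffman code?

Huffman merges, smallest pair first:
combine X(29), Z(44) → 73
combine U(45), Q(52) → 97
combine 73, 97 → 170
combine R(112), 170 → 282
X sits 3 levels below the root, so its codeword is 3 bits.

3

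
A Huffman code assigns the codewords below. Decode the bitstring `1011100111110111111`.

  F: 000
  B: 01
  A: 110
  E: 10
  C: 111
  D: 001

Read left to right; each codeword is recognised as soon as it completes (prefix code):
  10→E | 111→C | 001→D | 111→C | 10→E | 111→C | 111→C
Decoded message: ECDCECC

ECDCECC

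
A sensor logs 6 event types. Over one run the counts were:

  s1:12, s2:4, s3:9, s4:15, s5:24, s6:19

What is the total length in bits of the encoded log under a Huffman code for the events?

Merge the two smallest weights repeatedly:
s2(4) + s3(9) → 13
s1(12) + 13 → 25
s4(15) + s6(19) → 34
s5(24) + 25 → 49
34 + 49 → 83
Each symbol's bit-cost is frequency × depth; summing gives 204 bits (equivalently 13 + 25 + 34 + 49 + 83).

204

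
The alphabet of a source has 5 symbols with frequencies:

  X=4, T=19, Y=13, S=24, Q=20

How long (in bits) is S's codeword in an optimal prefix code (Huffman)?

2

Build the tree from the bottom:
X(4) + Y(13) → 17
17 + T(19) → 36
Q(20) + S(24) → 44
36 + 44 → 80
The subtree containing S is merged 2 times, so code length = 2.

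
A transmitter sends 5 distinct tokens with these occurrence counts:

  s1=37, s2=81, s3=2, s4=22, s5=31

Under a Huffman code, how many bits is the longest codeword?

4

Merge the two lowest-weight nodes at each step:
combine s3(2), s4(22) → 24
combine 24, s5(31) → 55
combine s1(37), 55 → 92
combine s2(81), 92 → 173
Maximum depth reached is 4.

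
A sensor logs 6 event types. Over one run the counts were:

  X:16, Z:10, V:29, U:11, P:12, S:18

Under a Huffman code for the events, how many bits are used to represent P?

Huffman merges, smallest pair first:
combine Z(10), U(11) → 21
combine P(12), X(16) → 28
combine S(18), 21 → 39
combine 28, V(29) → 57
combine 39, 57 → 96
P sits 3 levels below the root, so its codeword is 3 bits.

3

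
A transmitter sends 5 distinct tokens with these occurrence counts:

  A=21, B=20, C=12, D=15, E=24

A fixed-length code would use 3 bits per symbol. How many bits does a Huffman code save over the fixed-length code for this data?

Fixed-length: 3 bits × 92 symbols = 276 bits.
Huffman merges:
combine C(12), D(15) → 27
combine B(20), A(21) → 41
combine E(24), 27 → 51
combine 41, 51 → 92
Huffman total = 27 + 41 + 51 + 92 = 211 bits.
Saving = 276 − 211 = 65 bits.

65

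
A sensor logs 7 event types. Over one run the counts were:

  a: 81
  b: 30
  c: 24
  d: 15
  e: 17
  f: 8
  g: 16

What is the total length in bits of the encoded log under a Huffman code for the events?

Merge the two smallest weights repeatedly:
f(8) + d(15) → 23
g(16) + e(17) → 33
23 + c(24) → 47
b(30) + 33 → 63
47 + 63 → 110
a(81) + 110 → 191
Each symbol's bit-cost is frequency × depth; summing gives 467 bits (equivalently 23 + 33 + 47 + 63 + 110 + 191).

467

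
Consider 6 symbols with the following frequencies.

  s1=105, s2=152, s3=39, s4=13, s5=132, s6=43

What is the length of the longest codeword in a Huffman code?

4

Merge the two lowest-weight nodes at each step:
s4(13) + s3(39) → 52
s6(43) + 52 → 95
95 + s1(105) → 200
s5(132) + s2(152) → 284
200 + 284 → 484
The first pair merged (s4, s3) ends up deepest, at depth 4.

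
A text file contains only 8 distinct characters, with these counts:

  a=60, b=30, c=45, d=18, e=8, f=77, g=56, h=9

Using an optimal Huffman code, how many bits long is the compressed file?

824

Merge the two smallest weights repeatedly:
e(8) + h(9) → 17
17 + d(18) → 35
b(30) + 35 → 65
c(45) + g(56) → 101
a(60) + 65 → 125
f(77) + 101 → 178
125 + 178 → 303
Total encoded bits = sum of merged weights = 17 + 35 + 65 + 101 + 125 + 178 + 303 = 824.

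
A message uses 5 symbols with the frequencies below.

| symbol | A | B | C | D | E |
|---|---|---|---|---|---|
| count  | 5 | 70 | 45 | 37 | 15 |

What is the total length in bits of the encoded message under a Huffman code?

Merge the two smallest weights repeatedly:
A(5) + E(15) → 20
20 + D(37) → 57
C(45) + 57 → 102
B(70) + 102 → 172
The encoded length is the sum of every internal node's weight: 20 + 57 + 102 + 172 = 351 bits.

351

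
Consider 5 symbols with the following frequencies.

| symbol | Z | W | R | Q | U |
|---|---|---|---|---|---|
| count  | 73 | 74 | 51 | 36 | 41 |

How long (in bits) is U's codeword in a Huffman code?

3

Build the tree from the bottom:
Q(36) + U(41) → 77
R(51) + Z(73) → 124
W(74) + 77 → 151
124 + 151 → 275
U sits 3 levels below the root, so its codeword is 3 bits.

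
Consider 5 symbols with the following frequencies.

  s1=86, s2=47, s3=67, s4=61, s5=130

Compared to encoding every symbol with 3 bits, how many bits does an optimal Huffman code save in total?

Fixed-length: 3 bits × 391 symbols = 1173 bits.
Huffman merges:
merge s2(47) and s4(61): 108
merge s3(67) and s1(86): 153
merge 108 and s5(130): 238
merge 153 and 238: 391
Huffman total = 108 + 153 + 238 + 391 = 890 bits.
Saving = 1173 − 890 = 283 bits.

283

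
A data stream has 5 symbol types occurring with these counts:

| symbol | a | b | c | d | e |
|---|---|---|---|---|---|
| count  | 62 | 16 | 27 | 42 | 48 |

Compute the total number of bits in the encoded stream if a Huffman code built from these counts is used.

Build the Huffman tree bottom-up:
b(16) + c(27) → 43
d(42) + 43 → 85
e(48) + a(62) → 110
85 + 110 → 195
Total encoded bits = sum of merged weights = 43 + 85 + 110 + 195 = 433.

433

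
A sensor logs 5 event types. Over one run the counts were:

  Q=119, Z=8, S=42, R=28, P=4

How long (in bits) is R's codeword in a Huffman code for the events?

Repeatedly merge the two smallest:
P(4) + Z(8) → 12
12 + R(28) → 40
40 + S(42) → 82
82 + Q(119) → 201
R's leaf is at depth 3, giving a 3-bit codeword.

3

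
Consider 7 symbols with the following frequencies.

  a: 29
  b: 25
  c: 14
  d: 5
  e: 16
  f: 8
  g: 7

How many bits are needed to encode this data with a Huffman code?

Greedily combine the two least-frequent nodes:
d(5) + g(7) → 12
f(8) + 12 → 20
c(14) + e(16) → 30
20 + b(25) → 45
a(29) + 30 → 59
45 + 59 → 104
The encoded length is the sum of every internal node's weight: 12 + 20 + 30 + 45 + 59 + 104 = 270 bits.

270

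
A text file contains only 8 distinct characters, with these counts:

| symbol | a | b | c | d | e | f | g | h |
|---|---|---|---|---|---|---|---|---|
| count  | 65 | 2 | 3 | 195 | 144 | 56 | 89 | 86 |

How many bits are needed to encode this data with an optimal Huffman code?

Greedily combine the two least-frequent nodes:
merge b(2) and c(3): 5
merge 5 and f(56): 61
merge 61 and a(65): 126
merge h(86) and g(89): 175
merge 126 and e(144): 270
merge 175 and d(195): 370
merge 270 and 370: 640
Total encoded bits = sum of merged weights = 5 + 61 + 126 + 175 + 270 + 370 + 640 = 1647.

1647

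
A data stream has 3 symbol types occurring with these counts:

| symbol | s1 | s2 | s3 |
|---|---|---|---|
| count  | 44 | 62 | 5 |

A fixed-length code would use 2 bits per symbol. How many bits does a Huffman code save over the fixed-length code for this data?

62

Fixed-length: 2 bits × 111 symbols = 222 bits.
Huffman merges:
merge s3(5) and s1(44): 49
merge 49 and s2(62): 111
Huffman total = 49 + 111 = 160 bits.
Saving = 222 − 160 = 62 bits.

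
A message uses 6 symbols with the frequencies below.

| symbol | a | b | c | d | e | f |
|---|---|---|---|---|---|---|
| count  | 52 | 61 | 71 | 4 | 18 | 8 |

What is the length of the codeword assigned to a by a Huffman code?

Repeatedly merge the two smallest:
merge d(4) and f(8): 12
merge 12 and e(18): 30
merge 30 and a(52): 82
merge b(61) and c(71): 132
merge 82 and 132: 214
a's leaf is at depth 2, giving a 2-bit codeword.

2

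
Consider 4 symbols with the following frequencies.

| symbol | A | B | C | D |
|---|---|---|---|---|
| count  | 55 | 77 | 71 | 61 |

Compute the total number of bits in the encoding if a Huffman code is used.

Merge the two smallest weights repeatedly:
combine A(55), D(61) → 116
combine C(71), B(77) → 148
combine 116, 148 → 264
Each symbol's bit-cost is frequency × depth; summing gives 528 bits (equivalently 116 + 148 + 264).

528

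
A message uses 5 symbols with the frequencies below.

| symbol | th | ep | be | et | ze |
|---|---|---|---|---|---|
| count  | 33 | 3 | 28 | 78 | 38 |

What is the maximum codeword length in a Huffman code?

Merge the two lowest-weight nodes at each step:
merge ep(3) and be(28): 31
merge 31 and th(33): 64
merge ze(38) and 64: 102
merge et(78) and 102: 180
The rarest symbols sit at the bottom; the longest codeword is 4 bits.

4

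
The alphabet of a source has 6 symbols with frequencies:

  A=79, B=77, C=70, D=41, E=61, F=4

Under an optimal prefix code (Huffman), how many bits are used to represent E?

Huffman merges, smallest pair first:
F(4) + D(41) → 45
45 + E(61) → 106
C(70) + B(77) → 147
A(79) + 106 → 185
147 + 185 → 332
E sits 3 levels below the root, so its codeword is 3 bits.

3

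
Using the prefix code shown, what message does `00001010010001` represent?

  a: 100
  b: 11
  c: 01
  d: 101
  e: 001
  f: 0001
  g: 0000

Read left to right; each codeword is recognised as soon as it completes (prefix code):
  0000→g | 101→d | 001→e | 0001→f
Decoded message: gdef

gdef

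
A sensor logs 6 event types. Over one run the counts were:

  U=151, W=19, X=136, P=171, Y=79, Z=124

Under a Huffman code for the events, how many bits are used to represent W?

4

Build the tree from the bottom:
W(19) + Y(79) → 98
98 + Z(124) → 222
X(136) + U(151) → 287
P(171) + 222 → 393
287 + 393 → 680
W's leaf is at depth 4, giving a 4-bit codeword.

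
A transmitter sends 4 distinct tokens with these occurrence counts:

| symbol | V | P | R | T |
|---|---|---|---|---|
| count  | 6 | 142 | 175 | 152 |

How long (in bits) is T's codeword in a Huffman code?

2

Huffman merges, smallest pair first:
V(6) + P(142) → 148
148 + T(152) → 300
R(175) + 300 → 475
T sits 2 levels below the root, so its codeword is 2 bits.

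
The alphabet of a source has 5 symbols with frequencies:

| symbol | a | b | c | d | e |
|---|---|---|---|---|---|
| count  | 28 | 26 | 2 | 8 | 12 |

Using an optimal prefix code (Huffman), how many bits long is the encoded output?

Greedily combine the two least-frequent nodes:
combine c(2), d(8) → 10
combine 10, e(12) → 22
combine 22, b(26) → 48
combine a(28), 48 → 76
Each symbol's bit-cost is frequency × depth; summing gives 156 bits (equivalently 10 + 22 + 48 + 76).

156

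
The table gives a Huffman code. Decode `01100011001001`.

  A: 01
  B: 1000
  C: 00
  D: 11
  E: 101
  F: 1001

Read left to right; each codeword is recognised as soon as it completes (prefix code):
  01→A | 1000→B | 11→D | 00→C | 1001→F
Decoded message: ABDCF

ABDCF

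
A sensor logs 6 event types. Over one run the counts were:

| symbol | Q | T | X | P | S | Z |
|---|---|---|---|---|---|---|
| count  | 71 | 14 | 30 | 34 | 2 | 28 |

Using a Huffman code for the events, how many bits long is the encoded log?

411

Build the Huffman tree bottom-up:
S(2) + T(14) → 16
16 + Z(28) → 44
X(30) + P(34) → 64
44 + 64 → 108
Q(71) + 108 → 179
The encoded length is the sum of every internal node's weight: 16 + 44 + 64 + 108 + 179 = 411 bits.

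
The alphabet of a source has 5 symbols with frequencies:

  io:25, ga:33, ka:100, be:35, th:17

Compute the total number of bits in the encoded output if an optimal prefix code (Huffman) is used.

430

Build the Huffman tree bottom-up:
combine th(17), io(25) → 42
combine ga(33), be(35) → 68
combine 42, 68 → 110
combine ka(100), 110 → 210
The encoded length is the sum of every internal node's weight: 42 + 68 + 110 + 210 = 430 bits.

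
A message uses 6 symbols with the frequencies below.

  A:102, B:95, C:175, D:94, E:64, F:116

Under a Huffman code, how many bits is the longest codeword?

Merge the two lowest-weight nodes at each step:
combine E(64), D(94) → 158
combine B(95), A(102) → 197
combine F(116), 158 → 274
combine C(175), 197 → 372
combine 274, 372 → 646
The first pair merged (E, D) ends up deepest, at depth 3.

3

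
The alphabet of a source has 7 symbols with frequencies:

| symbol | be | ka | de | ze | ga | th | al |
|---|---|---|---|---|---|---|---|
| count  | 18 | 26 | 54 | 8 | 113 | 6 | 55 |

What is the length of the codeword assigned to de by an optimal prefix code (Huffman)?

Huffman merges, smallest pair first:
combine th(6), ze(8) → 14
combine 14, be(18) → 32
combine ka(26), 32 → 58
combine de(54), al(55) → 109
combine 58, 109 → 167
combine ga(113), 167 → 280
de sits 3 levels below the root, so its codeword is 3 bits.

3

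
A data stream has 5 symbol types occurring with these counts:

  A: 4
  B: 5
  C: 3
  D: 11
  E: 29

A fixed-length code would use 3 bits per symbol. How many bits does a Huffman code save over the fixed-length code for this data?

Fixed-length: 3 bits × 52 symbols = 156 bits.
Huffman merges:
combine C(3), A(4) → 7
combine B(5), 7 → 12
combine D(11), 12 → 23
combine 23, E(29) → 52
Huffman total = 7 + 12 + 23 + 52 = 94 bits.
Saving = 156 − 94 = 62 bits.

62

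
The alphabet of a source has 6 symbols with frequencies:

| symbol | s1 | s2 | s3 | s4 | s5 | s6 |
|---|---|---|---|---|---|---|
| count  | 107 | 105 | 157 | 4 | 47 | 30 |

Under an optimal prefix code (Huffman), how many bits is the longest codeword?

4

Merge the two lowest-weight nodes at each step:
s4(4) + s6(30) → 34
34 + s5(47) → 81
81 + s2(105) → 186
s1(107) + s3(157) → 264
186 + 264 → 450
The rarest symbols sit at the bottom; the longest codeword is 4 bits.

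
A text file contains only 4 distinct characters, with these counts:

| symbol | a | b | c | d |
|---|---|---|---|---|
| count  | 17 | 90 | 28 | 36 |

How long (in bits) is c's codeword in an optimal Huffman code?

Repeatedly merge the two smallest:
a(17) + c(28) → 45
d(36) + 45 → 81
81 + b(90) → 171
c sits 3 levels below the root, so its codeword is 3 bits.

3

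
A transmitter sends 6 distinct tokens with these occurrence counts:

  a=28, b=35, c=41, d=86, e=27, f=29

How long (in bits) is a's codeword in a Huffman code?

Repeatedly merge the two smallest:
combine e(27), a(28) → 55
combine f(29), b(35) → 64
combine c(41), 55 → 96
combine 64, d(86) → 150
combine 96, 150 → 246
a's leaf is at depth 3, giving a 3-bit codeword.

3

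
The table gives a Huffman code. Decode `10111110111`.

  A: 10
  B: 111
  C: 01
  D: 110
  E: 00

Read left to right; each codeword is recognised as soon as it completes (prefix code):
  10→A | 111→B | 110→D | 111→B
Decoded message: ABDB

ABDB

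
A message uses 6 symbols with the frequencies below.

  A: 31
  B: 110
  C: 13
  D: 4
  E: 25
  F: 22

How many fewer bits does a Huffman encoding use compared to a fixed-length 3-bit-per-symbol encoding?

203

Fixed-length: 3 bits × 205 symbols = 615 bits.
Huffman merges:
merge D(4) and C(13): 17
merge 17 and F(22): 39
merge E(25) and A(31): 56
merge 39 and 56: 95
merge 95 and B(110): 205
Huffman total = 17 + 39 + 56 + 95 + 205 = 412 bits.
Saving = 615 − 412 = 203 bits.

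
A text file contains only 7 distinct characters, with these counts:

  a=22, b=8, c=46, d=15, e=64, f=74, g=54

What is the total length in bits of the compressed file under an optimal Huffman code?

725

Greedily combine the two least-frequent nodes:
merge b(8) and d(15): 23
merge a(22) and 23: 45
merge 45 and c(46): 91
merge g(54) and e(64): 118
merge f(74) and 91: 165
merge 118 and 165: 283
The encoded length is the sum of every internal node's weight: 23 + 45 + 91 + 118 + 165 + 283 = 725 bits.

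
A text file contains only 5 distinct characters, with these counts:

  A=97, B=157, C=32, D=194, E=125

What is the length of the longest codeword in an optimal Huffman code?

Merge the two lowest-weight nodes at each step:
combine C(32), A(97) → 129
combine E(125), 129 → 254
combine B(157), D(194) → 351
combine 254, 351 → 605
The rarest symbols sit at the bottom; the longest codeword is 3 bits.

3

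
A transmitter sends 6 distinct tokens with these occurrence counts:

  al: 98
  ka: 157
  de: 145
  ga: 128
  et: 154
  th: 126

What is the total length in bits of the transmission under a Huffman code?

Merge the two smallest weights repeatedly:
merge al(98) and th(126): 224
merge ga(128) and de(145): 273
merge et(154) and ka(157): 311
merge 224 and 273: 497
merge 311 and 497: 808
Total encoded bits = sum of merged weights = 224 + 273 + 311 + 497 + 808 = 2113.

2113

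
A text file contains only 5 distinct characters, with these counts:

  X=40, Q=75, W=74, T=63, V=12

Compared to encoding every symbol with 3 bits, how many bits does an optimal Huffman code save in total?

212

Fixed-length: 3 bits × 264 symbols = 792 bits.
Huffman merges:
V(12) + X(40) → 52
52 + T(63) → 115
W(74) + Q(75) → 149
115 + 149 → 264
Huffman total = 52 + 115 + 149 + 264 = 580 bits.
Saving = 792 − 580 = 212 bits.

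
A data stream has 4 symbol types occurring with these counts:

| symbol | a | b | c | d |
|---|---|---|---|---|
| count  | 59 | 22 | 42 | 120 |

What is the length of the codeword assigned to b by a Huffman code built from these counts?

3

Huffman merges, smallest pair first:
b(22) + c(42) → 64
a(59) + 64 → 123
d(120) + 123 → 243
The subtree containing b is merged 3 times, so code length = 3.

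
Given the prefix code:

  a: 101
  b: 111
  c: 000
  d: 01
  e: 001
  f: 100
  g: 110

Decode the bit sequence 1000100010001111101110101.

Read left to right; each codeword is recognised as soon as it completes (prefix code):
  100→f | 01→d | 000→c | 100→f | 01→d | 111→b | 101→a | 110→g | 101→a
Decoded message: fdcfdbaga

fdcfdbaga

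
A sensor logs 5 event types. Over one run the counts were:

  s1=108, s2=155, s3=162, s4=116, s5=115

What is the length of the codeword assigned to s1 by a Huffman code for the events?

3

Build the tree from the bottom:
combine s1(108), s5(115) → 223
combine s4(116), s2(155) → 271
combine s3(162), 223 → 385
combine 271, 385 → 656
s1's leaf is at depth 3, giving a 3-bit codeword.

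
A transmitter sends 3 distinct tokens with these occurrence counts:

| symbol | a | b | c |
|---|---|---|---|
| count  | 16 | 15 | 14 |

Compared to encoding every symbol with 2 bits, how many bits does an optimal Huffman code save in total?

16

Fixed-length: 2 bits × 45 symbols = 90 bits.
Huffman merges:
combine c(14), b(15) → 29
combine a(16), 29 → 45
Huffman total = 29 + 45 = 74 bits.
Saving = 90 − 74 = 16 bits.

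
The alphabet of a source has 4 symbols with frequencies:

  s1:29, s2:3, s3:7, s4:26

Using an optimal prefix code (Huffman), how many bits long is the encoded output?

111

Merge the two smallest weights repeatedly:
combine s2(3), s3(7) → 10
combine 10, s4(26) → 36
combine s1(29), 36 → 65
The encoded length is the sum of every internal node's weight: 10 + 36 + 65 = 111 bits.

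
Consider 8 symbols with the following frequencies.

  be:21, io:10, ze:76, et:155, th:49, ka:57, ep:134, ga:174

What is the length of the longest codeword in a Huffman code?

5

Merge the two lowest-weight nodes at each step:
io(10) + be(21) → 31
31 + th(49) → 80
ka(57) + ze(76) → 133
80 + 133 → 213
ep(134) + et(155) → 289
ga(174) + 213 → 387
289 + 387 → 676
The rarest symbols sit at the bottom; the longest codeword is 5 bits.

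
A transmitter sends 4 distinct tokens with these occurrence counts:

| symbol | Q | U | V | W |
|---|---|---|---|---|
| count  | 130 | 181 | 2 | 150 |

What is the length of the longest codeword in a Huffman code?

3

Merge the two lowest-weight nodes at each step:
merge V(2) and Q(130): 132
merge 132 and W(150): 282
merge U(181) and 282: 463
The rarest symbols sit at the bottom; the longest codeword is 3 bits.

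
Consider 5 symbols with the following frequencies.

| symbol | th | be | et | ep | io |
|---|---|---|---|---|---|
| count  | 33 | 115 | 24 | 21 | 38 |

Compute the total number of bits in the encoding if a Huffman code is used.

Merge the two smallest weights repeatedly:
ep(21) + et(24) → 45
th(33) + io(38) → 71
45 + 71 → 116
be(115) + 116 → 231
Each symbol's bit-cost is frequency × depth; summing gives 463 bits (equivalently 45 + 71 + 116 + 231).

463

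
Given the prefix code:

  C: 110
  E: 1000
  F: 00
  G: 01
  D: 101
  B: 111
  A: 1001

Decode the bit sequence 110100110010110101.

CAAGDG

Read left to right; each codeword is recognised as soon as it completes (prefix code):
  110→C | 1001→A | 1001→A | 01→G | 101→D | 01→G
Decoded message: CAAGDG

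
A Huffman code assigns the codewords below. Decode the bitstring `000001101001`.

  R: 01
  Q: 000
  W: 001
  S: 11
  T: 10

QWTTR

Read left to right; each codeword is recognised as soon as it completes (prefix code):
  000→Q | 001→W | 10→T | 10→T | 01→R
Decoded message: QWTTR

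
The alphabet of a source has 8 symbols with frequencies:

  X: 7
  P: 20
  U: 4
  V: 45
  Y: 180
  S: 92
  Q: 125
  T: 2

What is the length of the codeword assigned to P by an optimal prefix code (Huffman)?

Repeatedly merge the two smallest:
combine T(2), U(4) → 6
combine 6, X(7) → 13
combine 13, P(20) → 33
combine 33, V(45) → 78
combine 78, S(92) → 170
combine Q(125), 170 → 295
combine Y(180), 295 → 475
P sits 5 levels below the root, so its codeword is 5 bits.

5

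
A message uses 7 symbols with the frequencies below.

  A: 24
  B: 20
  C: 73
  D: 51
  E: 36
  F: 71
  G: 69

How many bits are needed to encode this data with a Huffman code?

Greedily combine the two least-frequent nodes:
combine B(20), A(24) → 44
combine E(36), 44 → 80
combine D(51), G(69) → 120
combine F(71), C(73) → 144
combine 80, 120 → 200
combine 144, 200 → 344
Each symbol's bit-cost is frequency × depth; summing gives 932 bits (equivalently 44 + 80 + 120 + 144 + 200 + 344).

932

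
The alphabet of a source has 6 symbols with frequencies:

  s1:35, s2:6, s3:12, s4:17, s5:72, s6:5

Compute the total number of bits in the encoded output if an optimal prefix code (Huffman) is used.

Greedily combine the two least-frequent nodes:
combine s6(5), s2(6) → 11
combine 11, s3(12) → 23
combine s4(17), 23 → 40
combine s1(35), 40 → 75
combine s5(72), 75 → 147
The encoded length is the sum of every internal node's weight: 11 + 23 + 40 + 75 + 147 = 296 bits.

296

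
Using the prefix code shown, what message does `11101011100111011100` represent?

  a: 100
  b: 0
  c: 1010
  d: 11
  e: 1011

Read left to right; each codeword is recognised as soon as it completes (prefix code):
  11→d | 1010→c | 11→d | 100→a | 11→d | 1011→e | 100→a
Decoded message: dcdadea

dcdadea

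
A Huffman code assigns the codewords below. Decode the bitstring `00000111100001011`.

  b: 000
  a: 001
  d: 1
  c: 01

Read left to right; each codeword is recognised as soon as it completes (prefix code):
  000→b | 001→a | 1→d | 1→d | 1→d | 000→b | 01→c | 01→c | 1→d
Decoded message: badddbccd

badddbccd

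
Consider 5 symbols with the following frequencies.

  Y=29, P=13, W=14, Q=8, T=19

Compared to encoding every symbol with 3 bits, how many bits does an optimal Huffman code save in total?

62

Fixed-length: 3 bits × 83 symbols = 249 bits.
Huffman merges:
merge Q(8) and P(13): 21
merge W(14) and T(19): 33
merge 21 and Y(29): 50
merge 33 and 50: 83
Huffman total = 21 + 33 + 50 + 83 = 187 bits.
Saving = 249 − 187 = 62 bits.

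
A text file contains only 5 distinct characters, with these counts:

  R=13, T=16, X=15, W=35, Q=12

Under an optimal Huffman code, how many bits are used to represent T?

Repeatedly merge the two smallest:
combine Q(12), R(13) → 25
combine X(15), T(16) → 31
combine 25, 31 → 56
combine W(35), 56 → 91
The subtree containing T is merged 3 times, so code length = 3.

3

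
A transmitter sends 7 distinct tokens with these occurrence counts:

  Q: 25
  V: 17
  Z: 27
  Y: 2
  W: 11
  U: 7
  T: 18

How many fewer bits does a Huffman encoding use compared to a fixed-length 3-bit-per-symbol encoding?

43

Fixed-length: 3 bits × 107 symbols = 321 bits.
Huffman merges:
combine Y(2), U(7) → 9
combine 9, W(11) → 20
combine V(17), T(18) → 35
combine 20, Q(25) → 45
combine Z(27), 35 → 62
combine 45, 62 → 107
Huffman total = 9 + 20 + 35 + 45 + 62 + 107 = 278 bits.
Saving = 321 − 278 = 43 bits.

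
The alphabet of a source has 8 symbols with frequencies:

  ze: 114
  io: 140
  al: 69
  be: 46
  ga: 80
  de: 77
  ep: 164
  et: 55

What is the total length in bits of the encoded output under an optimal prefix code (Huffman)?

2172

Greedily combine the two least-frequent nodes:
combine be(46), et(55) → 101
combine al(69), de(77) → 146
combine ga(80), 101 → 181
combine ze(114), io(140) → 254
combine 146, ep(164) → 310
combine 181, 254 → 435
combine 310, 435 → 745
Each symbol's bit-cost is frequency × depth; summing gives 2172 bits (equivalently 101 + 146 + 181 + 254 + 310 + 435 + 745).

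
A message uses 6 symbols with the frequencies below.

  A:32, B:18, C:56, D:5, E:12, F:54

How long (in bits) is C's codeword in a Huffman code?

2

Build the tree from the bottom:
combine D(5), E(12) → 17
combine 17, B(18) → 35
combine A(32), 35 → 67
combine F(54), C(56) → 110
combine 67, 110 → 177
C sits 2 levels below the root, so its codeword is 2 bits.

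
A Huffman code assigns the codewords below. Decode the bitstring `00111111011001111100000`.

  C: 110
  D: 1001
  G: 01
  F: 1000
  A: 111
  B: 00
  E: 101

Read left to right; each codeword is recognised as soon as it completes (prefix code):
  00→B | 111→A | 111→A | 01→G | 1001→D | 111→A | 1000→F | 00→B
Decoded message: BAAGDAFB

BAAGDAFB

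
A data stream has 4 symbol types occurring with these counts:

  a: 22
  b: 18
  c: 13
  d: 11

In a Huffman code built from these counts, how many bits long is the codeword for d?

2

Build the tree from the bottom:
combine d(11), c(13) → 24
combine b(18), a(22) → 40
combine 24, 40 → 64
The subtree containing d is merged 2 times, so code length = 2.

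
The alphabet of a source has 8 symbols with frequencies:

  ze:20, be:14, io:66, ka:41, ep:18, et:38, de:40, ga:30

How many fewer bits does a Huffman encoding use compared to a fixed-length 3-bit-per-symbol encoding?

34

Fixed-length: 3 bits × 267 symbols = 801 bits.
Huffman merges:
merge be(14) and ep(18): 32
merge ze(20) and ga(30): 50
merge 32 and et(38): 70
merge de(40) and ka(41): 81
merge 50 and io(66): 116
merge 70 and 81: 151
merge 116 and 151: 267
Huffman total = 32 + 50 + 70 + 81 + 116 + 151 + 267 = 767 bits.
Saving = 801 − 767 = 34 bits.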